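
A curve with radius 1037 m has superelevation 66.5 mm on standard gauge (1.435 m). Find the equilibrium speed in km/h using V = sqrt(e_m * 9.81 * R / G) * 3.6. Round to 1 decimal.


Convert cant: e = 66.5 mm = 0.0665 m
V_ms = sqrt(0.0665 * 9.81 * 1037 / 1.435)
V_ms = sqrt(471.430317) = 21.7124 m/s
V = 21.7124 * 3.6 = 78.2 km/h

78.2


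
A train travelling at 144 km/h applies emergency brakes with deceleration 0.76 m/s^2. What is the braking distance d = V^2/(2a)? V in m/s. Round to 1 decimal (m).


Convert speed: V = 144 / 3.6 = 40.0 m/s
V^2 = 1600.0
d = 1600.0 / (2 * 0.76)
d = 1600.0 / 1.52
d = 1052.6 m

1052.6


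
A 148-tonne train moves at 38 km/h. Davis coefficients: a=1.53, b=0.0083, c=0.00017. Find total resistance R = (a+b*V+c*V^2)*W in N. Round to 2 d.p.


b*V = 0.0083 * 38 = 0.3154
c*V^2 = 0.00017 * 1444 = 0.24548
R_per_t = 1.53 + 0.3154 + 0.24548 = 2.09088 N/t
R_total = 2.09088 * 148 = 309.45 N

309.45


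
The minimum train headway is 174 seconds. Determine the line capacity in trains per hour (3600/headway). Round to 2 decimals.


Capacity = 3600 / headway
Capacity = 3600 / 174
Capacity = 20.69 trains/hour

20.69


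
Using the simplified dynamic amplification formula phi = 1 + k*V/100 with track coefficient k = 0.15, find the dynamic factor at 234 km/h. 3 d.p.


phi = 1 + k * V / 100
phi = 1 + 0.15 * 234 / 100
phi = 1 + 0.351
phi = 1.351

1.351


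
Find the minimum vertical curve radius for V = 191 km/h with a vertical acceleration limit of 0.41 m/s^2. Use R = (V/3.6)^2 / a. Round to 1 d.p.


Convert speed: V = 191 / 3.6 = 53.0556 m/s
V^2 = 2814.892 m^2/s^2
R_v = 2814.892 / 0.41
R_v = 6865.6 m

6865.6


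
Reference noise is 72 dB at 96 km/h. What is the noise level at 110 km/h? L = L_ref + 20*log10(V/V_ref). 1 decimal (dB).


V/V_ref = 110 / 96 = 1.145833
log10(1.145833) = 0.059121
20 * 0.059121 = 1.1824
L = 72 + 1.1824 = 73.2 dB

73.2


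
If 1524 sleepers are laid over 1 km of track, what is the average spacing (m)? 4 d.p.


Spacing = 1000 m / number of sleepers
Spacing = 1000 / 1524
Spacing = 0.6562 m

0.6562


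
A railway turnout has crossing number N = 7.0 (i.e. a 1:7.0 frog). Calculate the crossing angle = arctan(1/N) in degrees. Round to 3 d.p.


1/N = 1/7.0 = 0.142857
angle = arctan(0.142857) = 0.141897 rad
angle = 0.141897 * 180/pi = 8.130 degrees

8.130


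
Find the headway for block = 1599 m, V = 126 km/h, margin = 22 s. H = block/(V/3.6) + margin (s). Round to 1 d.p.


V = 126 / 3.6 = 35.0 m/s
Block traversal time = 1599 / 35.0 = 45.6857 s
Headway = 45.6857 + 22
Headway = 67.7 s

67.7


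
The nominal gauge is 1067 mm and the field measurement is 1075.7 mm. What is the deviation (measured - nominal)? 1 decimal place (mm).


Deviation = measured - nominal
Deviation = 1075.7 - 1067
Deviation = 8.7 mm

8.7


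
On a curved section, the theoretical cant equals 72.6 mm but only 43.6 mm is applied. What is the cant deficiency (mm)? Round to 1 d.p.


Cant deficiency = equilibrium cant - actual cant
CD = 72.6 - 43.6
CD = 29.0 mm

29.0


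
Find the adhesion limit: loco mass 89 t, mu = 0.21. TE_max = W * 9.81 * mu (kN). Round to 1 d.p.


TE_max = W * g * mu
TE_max = 89 * 9.81 * 0.21
TE_max = 873.09 * 0.21
TE_max = 183.3 kN

183.3


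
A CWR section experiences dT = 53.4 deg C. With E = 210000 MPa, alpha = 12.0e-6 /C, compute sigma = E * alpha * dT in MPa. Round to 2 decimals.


sigma = E * alpha * dT
sigma = 210000 * 12.0e-6 * 53.4
sigma = 2.52 * 53.4
sigma = 134.57 MPa

134.57


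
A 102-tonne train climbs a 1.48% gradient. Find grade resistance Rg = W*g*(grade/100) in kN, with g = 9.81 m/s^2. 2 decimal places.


Rg = W * 9.81 * grade / 100
Rg = 102 * 9.81 * 1.48 / 100
Rg = 1000.62 * 0.0148
Rg = 14.81 kN

14.81


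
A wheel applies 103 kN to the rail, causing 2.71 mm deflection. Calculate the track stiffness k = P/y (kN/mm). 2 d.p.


Track stiffness k = P / y
k = 103 / 2.71
k = 38.01 kN/mm

38.01


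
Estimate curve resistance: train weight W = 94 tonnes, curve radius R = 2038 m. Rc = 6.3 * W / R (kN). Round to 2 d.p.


Rc = 6.3 * W / R
Rc = 6.3 * 94 / 2038
Rc = 592.2 / 2038
Rc = 0.29 kN

0.29


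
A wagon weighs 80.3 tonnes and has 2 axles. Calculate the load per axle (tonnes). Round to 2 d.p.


Load per axle = total weight / number of axles
Load = 80.3 / 2
Load = 40.15 tonnes

40.15


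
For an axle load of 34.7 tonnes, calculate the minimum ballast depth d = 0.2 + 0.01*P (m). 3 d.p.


d = 0.2 + 0.01 * 34.7
d = 0.2 + 0.347
d = 0.547 m

0.547


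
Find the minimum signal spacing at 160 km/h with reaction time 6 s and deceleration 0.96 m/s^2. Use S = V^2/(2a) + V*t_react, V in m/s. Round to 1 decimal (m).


V = 160 / 3.6 = 44.4444 m/s
Braking distance = 44.4444^2 / (2*0.96) = 1028.8066 m
Sighting distance = 44.4444 * 6 = 266.6667 m
S = 1028.8066 + 266.6667 = 1295.5 m

1295.5


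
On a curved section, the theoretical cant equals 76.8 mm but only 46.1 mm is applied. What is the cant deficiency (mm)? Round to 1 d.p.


Cant deficiency = equilibrium cant - actual cant
CD = 76.8 - 46.1
CD = 30.7 mm

30.7


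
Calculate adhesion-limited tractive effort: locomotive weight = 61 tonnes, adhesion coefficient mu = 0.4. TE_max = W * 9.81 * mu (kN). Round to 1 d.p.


TE_max = W * g * mu
TE_max = 61 * 9.81 * 0.4
TE_max = 598.41 * 0.4
TE_max = 239.4 kN

239.4


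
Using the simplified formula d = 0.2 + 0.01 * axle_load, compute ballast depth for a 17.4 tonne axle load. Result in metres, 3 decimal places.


d = 0.2 + 0.01 * 17.4
d = 0.2 + 0.174
d = 0.374 m

0.374


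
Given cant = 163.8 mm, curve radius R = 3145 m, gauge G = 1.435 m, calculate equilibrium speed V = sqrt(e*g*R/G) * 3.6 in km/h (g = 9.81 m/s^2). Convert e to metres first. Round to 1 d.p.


Convert cant: e = 163.8 mm = 0.1638 m
V_ms = sqrt(0.1638 * 9.81 * 3145 / 1.435)
V_ms = sqrt(3521.694293) = 59.3439 m/s
V = 59.3439 * 3.6 = 213.6 km/h

213.6


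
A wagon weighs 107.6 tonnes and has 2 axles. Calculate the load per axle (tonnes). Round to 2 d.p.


Load per axle = total weight / number of axles
Load = 107.6 / 2
Load = 53.80 tonnes

53.80


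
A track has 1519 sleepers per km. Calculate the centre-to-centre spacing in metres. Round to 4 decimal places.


Spacing = 1000 m / number of sleepers
Spacing = 1000 / 1519
Spacing = 0.6583 m

0.6583


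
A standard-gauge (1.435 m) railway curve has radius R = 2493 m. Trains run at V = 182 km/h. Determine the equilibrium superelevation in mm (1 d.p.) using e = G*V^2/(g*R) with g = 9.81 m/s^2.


Convert speed: V = 182 / 3.6 = 50.5556 m/s
Apply formula: e = 1.435 * 50.5556^2 / (9.81 * 2493)
e = 1.435 * 2555.8642 / 24456.33
e = 0.149968 m = 150.0 mm

150.0


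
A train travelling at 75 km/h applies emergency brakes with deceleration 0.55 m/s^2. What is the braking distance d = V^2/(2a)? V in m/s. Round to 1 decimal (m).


Convert speed: V = 75 / 3.6 = 20.8333 m/s
V^2 = 434.0278
d = 434.0278 / (2 * 0.55)
d = 434.0278 / 1.1
d = 394.6 m

394.6


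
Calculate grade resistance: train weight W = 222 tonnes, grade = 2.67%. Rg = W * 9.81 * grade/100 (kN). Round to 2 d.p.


Rg = W * 9.81 * grade / 100
Rg = 222 * 9.81 * 2.67 / 100
Rg = 2177.82 * 0.0267
Rg = 58.15 kN

58.15


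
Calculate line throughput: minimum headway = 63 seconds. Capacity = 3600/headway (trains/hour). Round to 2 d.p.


Capacity = 3600 / headway
Capacity = 3600 / 63
Capacity = 57.14 trains/hour

57.14


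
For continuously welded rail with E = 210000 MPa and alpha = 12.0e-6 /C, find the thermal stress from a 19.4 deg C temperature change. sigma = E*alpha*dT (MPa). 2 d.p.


sigma = E * alpha * dT
sigma = 210000 * 12.0e-6 * 19.4
sigma = 2.52 * 19.4
sigma = 48.89 MPa

48.89


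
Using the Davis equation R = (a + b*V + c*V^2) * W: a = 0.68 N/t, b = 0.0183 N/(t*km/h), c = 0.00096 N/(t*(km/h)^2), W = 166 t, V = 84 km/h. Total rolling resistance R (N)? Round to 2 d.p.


b*V = 0.0183 * 84 = 1.5372
c*V^2 = 0.00096 * 7056 = 6.77376
R_per_t = 0.68 + 1.5372 + 6.77376 = 8.99096 N/t
R_total = 8.99096 * 166 = 1492.50 N

1492.50


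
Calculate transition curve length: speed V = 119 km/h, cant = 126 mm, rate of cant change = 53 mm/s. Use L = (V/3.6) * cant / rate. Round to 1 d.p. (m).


Convert speed: V = 119 / 3.6 = 33.0556 m/s
L = 33.0556 * 126 / 53
L = 4165.0 / 53
L = 78.6 m

78.6


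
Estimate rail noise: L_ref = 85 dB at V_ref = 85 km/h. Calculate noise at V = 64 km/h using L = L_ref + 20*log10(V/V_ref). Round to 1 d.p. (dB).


V/V_ref = 64 / 85 = 0.752941
log10(0.752941) = -0.123239
20 * -0.123239 = -2.4648
L = 85 + -2.4648 = 82.5 dB

82.5


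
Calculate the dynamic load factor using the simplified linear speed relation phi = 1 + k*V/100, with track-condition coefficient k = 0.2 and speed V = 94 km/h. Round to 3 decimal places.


phi = 1 + k * V / 100
phi = 1 + 0.2 * 94 / 100
phi = 1 + 0.188
phi = 1.188

1.188


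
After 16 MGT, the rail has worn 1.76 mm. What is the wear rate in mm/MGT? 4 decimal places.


Wear rate = total wear / cumulative tonnage
Rate = 1.76 / 16
Rate = 0.1100 mm/MGT

0.1100


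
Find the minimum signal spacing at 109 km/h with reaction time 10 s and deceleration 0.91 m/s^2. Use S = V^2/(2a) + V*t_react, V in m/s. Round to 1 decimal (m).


V = 109 / 3.6 = 30.2778 m/s
Braking distance = 30.2778^2 / (2*0.91) = 503.7054 m
Sighting distance = 30.2778 * 10 = 302.7778 m
S = 503.7054 + 302.7778 = 806.5 m

806.5


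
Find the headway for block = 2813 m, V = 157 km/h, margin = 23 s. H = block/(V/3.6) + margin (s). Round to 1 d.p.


V = 157 / 3.6 = 43.6111 m/s
Block traversal time = 2813 / 43.6111 = 64.5019 s
Headway = 64.5019 + 23
Headway = 87.5 s

87.5


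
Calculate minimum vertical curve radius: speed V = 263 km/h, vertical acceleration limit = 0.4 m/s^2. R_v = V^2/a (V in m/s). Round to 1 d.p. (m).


Convert speed: V = 263 / 3.6 = 73.0556 m/s
V^2 = 5337.1142 m^2/s^2
R_v = 5337.1142 / 0.4
R_v = 13342.8 m

13342.8


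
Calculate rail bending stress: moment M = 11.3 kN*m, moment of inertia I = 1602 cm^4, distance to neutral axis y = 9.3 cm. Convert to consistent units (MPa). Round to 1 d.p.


Convert units:
M = 11.3 kN*m = 11300000 N*mm
y = 9.3 cm = 93 mm
I = 1602 cm^4 = 16020000 mm^4
sigma = 11300000 * 93 / 16020000
sigma = 65.6 MPa

65.6


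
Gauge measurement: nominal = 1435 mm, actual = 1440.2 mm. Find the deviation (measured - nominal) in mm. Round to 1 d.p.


Deviation = measured - nominal
Deviation = 1440.2 - 1435
Deviation = 5.2 mm

5.2


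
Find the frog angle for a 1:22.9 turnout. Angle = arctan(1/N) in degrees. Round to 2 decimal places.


1/N = 1/22.9 = 0.043668
angle = arctan(0.043668) = 0.04364 rad
angle = 0.04364 * 180/pi = 2.50 degrees

2.50


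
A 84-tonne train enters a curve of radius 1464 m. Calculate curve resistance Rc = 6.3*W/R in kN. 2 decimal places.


Rc = 6.3 * W / R
Rc = 6.3 * 84 / 1464
Rc = 529.2 / 1464
Rc = 0.36 kN

0.36


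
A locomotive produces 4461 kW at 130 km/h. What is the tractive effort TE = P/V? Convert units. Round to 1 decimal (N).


Convert: P = 4461 kW = 4461000 W
V = 130 / 3.6 = 36.1111 m/s
TE = 4461000 / 36.1111
TE = 123535.4 N

123535.4


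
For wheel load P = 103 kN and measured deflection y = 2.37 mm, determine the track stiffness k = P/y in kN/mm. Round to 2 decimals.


Track stiffness k = P / y
k = 103 / 2.37
k = 43.46 kN/mm

43.46


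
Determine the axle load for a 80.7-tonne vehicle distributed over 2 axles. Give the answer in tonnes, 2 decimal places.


Load per axle = total weight / number of axles
Load = 80.7 / 2
Load = 40.35 tonnes

40.35


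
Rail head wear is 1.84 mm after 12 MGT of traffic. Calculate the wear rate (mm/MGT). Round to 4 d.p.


Wear rate = total wear / cumulative tonnage
Rate = 1.84 / 12
Rate = 0.1533 mm/MGT

0.1533


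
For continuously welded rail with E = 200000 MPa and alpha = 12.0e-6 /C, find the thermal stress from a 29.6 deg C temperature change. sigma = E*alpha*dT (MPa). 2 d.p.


sigma = E * alpha * dT
sigma = 200000 * 12.0e-6 * 29.6
sigma = 2.4 * 29.6
sigma = 71.04 MPa

71.04


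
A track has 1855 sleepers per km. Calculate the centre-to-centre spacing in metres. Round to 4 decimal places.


Spacing = 1000 m / number of sleepers
Spacing = 1000 / 1855
Spacing = 0.5391 m

0.5391


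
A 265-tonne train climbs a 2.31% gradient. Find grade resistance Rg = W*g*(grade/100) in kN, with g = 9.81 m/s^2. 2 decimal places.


Rg = W * 9.81 * grade / 100
Rg = 265 * 9.81 * 2.31 / 100
Rg = 2599.65 * 0.0231
Rg = 60.05 kN

60.05


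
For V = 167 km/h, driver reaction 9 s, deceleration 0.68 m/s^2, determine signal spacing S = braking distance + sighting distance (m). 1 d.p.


V = 167 / 3.6 = 46.3889 m/s
Braking distance = 46.3889^2 / (2*0.68) = 1582.3007 m
Sighting distance = 46.3889 * 9 = 417.5 m
S = 1582.3007 + 417.5 = 1999.8 m

1999.8


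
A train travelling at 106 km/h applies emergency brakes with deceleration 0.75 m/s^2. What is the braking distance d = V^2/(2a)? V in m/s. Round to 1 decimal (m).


Convert speed: V = 106 / 3.6 = 29.4444 m/s
V^2 = 866.9753
d = 866.9753 / (2 * 0.75)
d = 866.9753 / 1.5
d = 578.0 m

578.0


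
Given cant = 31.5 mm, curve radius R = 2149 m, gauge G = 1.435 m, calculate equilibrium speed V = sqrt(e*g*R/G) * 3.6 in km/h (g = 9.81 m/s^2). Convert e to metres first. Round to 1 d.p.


Convert cant: e = 31.5 mm = 0.0315 m
V_ms = sqrt(0.0315 * 9.81 * 2149 / 1.435)
V_ms = sqrt(462.768805) = 21.5121 m/s
V = 21.5121 * 3.6 = 77.4 km/h

77.4


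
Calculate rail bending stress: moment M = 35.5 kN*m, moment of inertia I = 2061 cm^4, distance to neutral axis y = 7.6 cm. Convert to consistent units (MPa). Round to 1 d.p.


Convert units:
M = 35.5 kN*m = 35500000 N*mm
y = 7.6 cm = 76 mm
I = 2061 cm^4 = 20610000 mm^4
sigma = 35500000 * 76 / 20610000
sigma = 130.9 MPa

130.9


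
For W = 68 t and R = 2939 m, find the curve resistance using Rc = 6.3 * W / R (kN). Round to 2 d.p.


Rc = 6.3 * W / R
Rc = 6.3 * 68 / 2939
Rc = 428.4 / 2939
Rc = 0.15 kN

0.15


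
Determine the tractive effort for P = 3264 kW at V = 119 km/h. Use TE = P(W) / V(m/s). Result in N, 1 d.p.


Convert: P = 3264 kW = 3264000 W
V = 119 / 3.6 = 33.0556 m/s
TE = 3264000 / 33.0556
TE = 98742.9 N

98742.9


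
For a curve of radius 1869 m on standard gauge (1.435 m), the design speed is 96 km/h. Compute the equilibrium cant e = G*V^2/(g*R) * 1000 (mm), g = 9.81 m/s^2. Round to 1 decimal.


Convert speed: V = 96 / 3.6 = 26.6667 m/s
Apply formula: e = 1.435 * 26.6667^2 / (9.81 * 1869)
e = 1.435 * 711.1111 / 18334.89
e = 0.055656 m = 55.7 mm

55.7


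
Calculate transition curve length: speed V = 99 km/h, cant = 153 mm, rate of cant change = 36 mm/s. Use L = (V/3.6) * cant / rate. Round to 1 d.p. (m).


Convert speed: V = 99 / 3.6 = 27.5 m/s
L = 27.5 * 153 / 36
L = 4207.5 / 36
L = 116.9 m

116.9


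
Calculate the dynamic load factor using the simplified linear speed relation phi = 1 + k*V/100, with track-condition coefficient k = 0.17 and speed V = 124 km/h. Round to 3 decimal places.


phi = 1 + k * V / 100
phi = 1 + 0.17 * 124 / 100
phi = 1 + 0.2108
phi = 1.211

1.211


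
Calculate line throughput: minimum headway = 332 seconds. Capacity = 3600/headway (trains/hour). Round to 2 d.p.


Capacity = 3600 / headway
Capacity = 3600 / 332
Capacity = 10.84 trains/hour

10.84


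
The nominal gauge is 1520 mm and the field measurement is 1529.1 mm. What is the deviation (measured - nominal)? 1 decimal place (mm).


Deviation = measured - nominal
Deviation = 1529.1 - 1520
Deviation = 9.1 mm

9.1


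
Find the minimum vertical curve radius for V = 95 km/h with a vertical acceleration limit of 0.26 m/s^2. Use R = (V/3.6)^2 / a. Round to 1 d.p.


Convert speed: V = 95 / 3.6 = 26.3889 m/s
V^2 = 696.3735 m^2/s^2
R_v = 696.3735 / 0.26
R_v = 2678.4 m

2678.4


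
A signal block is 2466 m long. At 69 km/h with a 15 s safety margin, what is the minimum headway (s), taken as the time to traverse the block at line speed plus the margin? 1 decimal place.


V = 69 / 3.6 = 19.1667 m/s
Block traversal time = 2466 / 19.1667 = 128.6609 s
Headway = 128.6609 + 15
Headway = 143.7 s

143.7


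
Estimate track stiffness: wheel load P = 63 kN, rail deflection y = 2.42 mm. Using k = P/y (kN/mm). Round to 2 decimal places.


Track stiffness k = P / y
k = 63 / 2.42
k = 26.03 kN/mm

26.03


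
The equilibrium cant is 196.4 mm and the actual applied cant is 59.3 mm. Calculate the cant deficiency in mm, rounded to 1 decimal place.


Cant deficiency = equilibrium cant - actual cant
CD = 196.4 - 59.3
CD = 137.1 mm

137.1


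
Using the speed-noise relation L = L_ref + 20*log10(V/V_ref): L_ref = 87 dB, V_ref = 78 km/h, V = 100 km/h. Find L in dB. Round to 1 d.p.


V/V_ref = 100 / 78 = 1.282051
log10(1.282051) = 0.107905
20 * 0.107905 = 2.1581
L = 87 + 2.1581 = 89.2 dB

89.2


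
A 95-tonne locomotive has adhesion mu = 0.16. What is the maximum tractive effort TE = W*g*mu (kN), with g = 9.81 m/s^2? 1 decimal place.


TE_max = W * g * mu
TE_max = 95 * 9.81 * 0.16
TE_max = 931.95 * 0.16
TE_max = 149.1 kN

149.1


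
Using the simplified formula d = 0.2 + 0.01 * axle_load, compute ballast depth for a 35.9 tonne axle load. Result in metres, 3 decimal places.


d = 0.2 + 0.01 * 35.9
d = 0.2 + 0.359
d = 0.559 m

0.559


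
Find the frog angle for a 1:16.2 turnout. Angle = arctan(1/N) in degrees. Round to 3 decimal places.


1/N = 1/16.2 = 0.061728
angle = arctan(0.061728) = 0.06165 rad
angle = 0.06165 * 180/pi = 3.532 degrees

3.532


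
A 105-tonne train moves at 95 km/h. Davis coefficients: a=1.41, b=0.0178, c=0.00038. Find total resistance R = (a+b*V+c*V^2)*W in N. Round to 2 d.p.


b*V = 0.0178 * 95 = 1.691
c*V^2 = 0.00038 * 9025 = 3.4295
R_per_t = 1.41 + 1.691 + 3.4295 = 6.5305 N/t
R_total = 6.5305 * 105 = 685.70 N

685.70


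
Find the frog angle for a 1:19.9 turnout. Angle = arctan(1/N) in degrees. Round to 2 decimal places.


1/N = 1/19.9 = 0.050251
angle = arctan(0.050251) = 0.050209 rad
angle = 0.050209 * 180/pi = 2.88 degrees

2.88


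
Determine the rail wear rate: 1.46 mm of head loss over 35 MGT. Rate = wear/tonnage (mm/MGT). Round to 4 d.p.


Wear rate = total wear / cumulative tonnage
Rate = 1.46 / 35
Rate = 0.0417 mm/MGT

0.0417


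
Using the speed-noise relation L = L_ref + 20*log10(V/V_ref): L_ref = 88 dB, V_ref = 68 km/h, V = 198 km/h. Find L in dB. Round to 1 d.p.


V/V_ref = 198 / 68 = 2.911765
log10(2.911765) = 0.464156
20 * 0.464156 = 9.2831
L = 88 + 9.2831 = 97.3 dB

97.3


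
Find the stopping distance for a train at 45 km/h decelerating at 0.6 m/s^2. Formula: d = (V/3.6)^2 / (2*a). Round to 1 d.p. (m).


Convert speed: V = 45 / 3.6 = 12.5 m/s
V^2 = 156.25
d = 156.25 / (2 * 0.6)
d = 156.25 / 1.2
d = 130.2 m

130.2


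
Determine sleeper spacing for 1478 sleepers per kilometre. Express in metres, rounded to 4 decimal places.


Spacing = 1000 m / number of sleepers
Spacing = 1000 / 1478
Spacing = 0.6766 m

0.6766


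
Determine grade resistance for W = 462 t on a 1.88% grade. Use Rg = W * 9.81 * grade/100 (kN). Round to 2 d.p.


Rg = W * 9.81 * grade / 100
Rg = 462 * 9.81 * 1.88 / 100
Rg = 4532.22 * 0.0188
Rg = 85.21 kN

85.21


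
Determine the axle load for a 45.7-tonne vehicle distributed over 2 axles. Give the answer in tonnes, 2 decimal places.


Load per axle = total weight / number of axles
Load = 45.7 / 2
Load = 22.85 tonnes

22.85


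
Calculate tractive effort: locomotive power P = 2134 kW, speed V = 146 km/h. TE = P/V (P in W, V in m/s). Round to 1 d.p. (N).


Convert: P = 2134 kW = 2134000 W
V = 146 / 3.6 = 40.5556 m/s
TE = 2134000 / 40.5556
TE = 52619.2 N

52619.2


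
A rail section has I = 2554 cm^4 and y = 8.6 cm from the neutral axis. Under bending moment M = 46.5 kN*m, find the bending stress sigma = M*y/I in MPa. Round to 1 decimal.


Convert units:
M = 46.5 kN*m = 46500000 N*mm
y = 8.6 cm = 86 mm
I = 2554 cm^4 = 25540000 mm^4
sigma = 46500000 * 86 / 25540000
sigma = 156.6 MPa

156.6


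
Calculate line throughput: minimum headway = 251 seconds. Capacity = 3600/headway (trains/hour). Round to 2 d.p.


Capacity = 3600 / headway
Capacity = 3600 / 251
Capacity = 14.34 trains/hour

14.34


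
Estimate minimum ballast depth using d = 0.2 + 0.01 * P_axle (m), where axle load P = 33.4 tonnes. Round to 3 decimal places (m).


d = 0.2 + 0.01 * 33.4
d = 0.2 + 0.334
d = 0.534 m

0.534


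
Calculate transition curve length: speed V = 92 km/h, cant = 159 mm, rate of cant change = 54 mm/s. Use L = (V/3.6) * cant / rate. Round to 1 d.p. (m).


Convert speed: V = 92 / 3.6 = 25.5556 m/s
L = 25.5556 * 159 / 54
L = 4063.3333 / 54
L = 75.2 m

75.2


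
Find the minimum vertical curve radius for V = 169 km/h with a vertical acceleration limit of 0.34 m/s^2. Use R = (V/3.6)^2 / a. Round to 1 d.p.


Convert speed: V = 169 / 3.6 = 46.9444 m/s
V^2 = 2203.7809 m^2/s^2
R_v = 2203.7809 / 0.34
R_v = 6481.7 m

6481.7


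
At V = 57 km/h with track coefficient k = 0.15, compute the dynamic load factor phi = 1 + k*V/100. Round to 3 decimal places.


phi = 1 + k * V / 100
phi = 1 + 0.15 * 57 / 100
phi = 1 + 0.0855
phi = 1.086

1.086


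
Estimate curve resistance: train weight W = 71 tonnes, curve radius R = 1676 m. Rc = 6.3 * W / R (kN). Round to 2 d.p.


Rc = 6.3 * W / R
Rc = 6.3 * 71 / 1676
Rc = 447.3 / 1676
Rc = 0.27 kN

0.27


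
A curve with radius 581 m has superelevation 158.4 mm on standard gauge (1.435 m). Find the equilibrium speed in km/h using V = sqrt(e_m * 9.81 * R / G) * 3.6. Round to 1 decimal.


Convert cant: e = 158.4 mm = 0.1584 m
V_ms = sqrt(0.1584 * 9.81 * 581 / 1.435)
V_ms = sqrt(629.14162) = 25.0827 m/s
V = 25.0827 * 3.6 = 90.3 km/h

90.3


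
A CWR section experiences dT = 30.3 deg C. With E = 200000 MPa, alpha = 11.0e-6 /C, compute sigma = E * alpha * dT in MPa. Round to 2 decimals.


sigma = E * alpha * dT
sigma = 200000 * 11.0e-6 * 30.3
sigma = 2.2 * 30.3
sigma = 66.66 MPa

66.66


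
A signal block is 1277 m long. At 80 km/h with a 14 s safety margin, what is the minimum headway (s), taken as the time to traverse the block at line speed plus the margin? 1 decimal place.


V = 80 / 3.6 = 22.2222 m/s
Block traversal time = 1277 / 22.2222 = 57.465 s
Headway = 57.465 + 14
Headway = 71.5 s

71.5


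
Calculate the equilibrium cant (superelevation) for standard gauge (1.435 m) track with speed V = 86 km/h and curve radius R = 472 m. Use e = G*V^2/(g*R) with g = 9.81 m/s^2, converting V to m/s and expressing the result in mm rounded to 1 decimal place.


Convert speed: V = 86 / 3.6 = 23.8889 m/s
Apply formula: e = 1.435 * 23.8889^2 / (9.81 * 472)
e = 1.435 * 570.679 / 4630.32
e = 0.176861 m = 176.9 mm

176.9


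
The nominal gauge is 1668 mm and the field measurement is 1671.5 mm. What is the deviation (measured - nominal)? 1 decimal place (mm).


Deviation = measured - nominal
Deviation = 1671.5 - 1668
Deviation = 3.5 mm

3.5


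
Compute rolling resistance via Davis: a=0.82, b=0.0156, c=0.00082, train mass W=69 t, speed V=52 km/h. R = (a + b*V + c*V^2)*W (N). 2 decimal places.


b*V = 0.0156 * 52 = 0.8112
c*V^2 = 0.00082 * 2704 = 2.21728
R_per_t = 0.82 + 0.8112 + 2.21728 = 3.84848 N/t
R_total = 3.84848 * 69 = 265.55 N

265.55


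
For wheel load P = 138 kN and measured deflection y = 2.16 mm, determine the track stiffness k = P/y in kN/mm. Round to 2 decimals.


Track stiffness k = P / y
k = 138 / 2.16
k = 63.89 kN/mm

63.89


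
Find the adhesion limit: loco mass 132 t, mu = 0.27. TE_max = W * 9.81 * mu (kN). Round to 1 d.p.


TE_max = W * g * mu
TE_max = 132 * 9.81 * 0.27
TE_max = 1294.92 * 0.27
TE_max = 349.6 kN

349.6


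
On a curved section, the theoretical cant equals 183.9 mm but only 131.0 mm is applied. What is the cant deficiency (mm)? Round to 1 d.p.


Cant deficiency = equilibrium cant - actual cant
CD = 183.9 - 131.0
CD = 52.9 mm

52.9


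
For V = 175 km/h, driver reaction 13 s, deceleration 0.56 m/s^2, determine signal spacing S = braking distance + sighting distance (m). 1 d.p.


V = 175 / 3.6 = 48.6111 m/s
Braking distance = 48.6111^2 / (2*0.56) = 2109.8573 m
Sighting distance = 48.6111 * 13 = 631.9444 m
S = 2109.8573 + 631.9444 = 2741.8 m

2741.8


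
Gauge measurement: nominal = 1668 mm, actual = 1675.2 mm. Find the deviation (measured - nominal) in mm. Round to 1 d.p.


Deviation = measured - nominal
Deviation = 1675.2 - 1668
Deviation = 7.2 mm

7.2


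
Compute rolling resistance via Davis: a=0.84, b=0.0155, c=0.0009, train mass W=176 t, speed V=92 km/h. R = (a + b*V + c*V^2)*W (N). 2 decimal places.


b*V = 0.0155 * 92 = 1.426
c*V^2 = 0.0009 * 8464 = 7.6176
R_per_t = 0.84 + 1.426 + 7.6176 = 9.8836 N/t
R_total = 9.8836 * 176 = 1739.51 N

1739.51


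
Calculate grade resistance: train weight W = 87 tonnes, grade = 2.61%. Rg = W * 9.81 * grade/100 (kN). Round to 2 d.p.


Rg = W * 9.81 * grade / 100
Rg = 87 * 9.81 * 2.61 / 100
Rg = 853.47 * 0.0261
Rg = 22.28 kN

22.28


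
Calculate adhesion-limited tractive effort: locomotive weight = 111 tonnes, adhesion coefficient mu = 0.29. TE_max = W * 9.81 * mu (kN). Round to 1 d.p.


TE_max = W * g * mu
TE_max = 111 * 9.81 * 0.29
TE_max = 1088.91 * 0.29
TE_max = 315.8 kN

315.8


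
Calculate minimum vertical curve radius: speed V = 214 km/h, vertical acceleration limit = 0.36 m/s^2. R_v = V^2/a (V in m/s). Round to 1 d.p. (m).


Convert speed: V = 214 / 3.6 = 59.4444 m/s
V^2 = 3533.642 m^2/s^2
R_v = 3533.642 / 0.36
R_v = 9815.7 m

9815.7


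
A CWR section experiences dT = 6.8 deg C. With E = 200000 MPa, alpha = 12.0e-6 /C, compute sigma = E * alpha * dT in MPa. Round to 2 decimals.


sigma = E * alpha * dT
sigma = 200000 * 12.0e-6 * 6.8
sigma = 2.4 * 6.8
sigma = 16.32 MPa

16.32


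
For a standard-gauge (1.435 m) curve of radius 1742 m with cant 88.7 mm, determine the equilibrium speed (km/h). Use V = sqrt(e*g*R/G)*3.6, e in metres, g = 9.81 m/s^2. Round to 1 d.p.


Convert cant: e = 88.7 mm = 0.0887 m
V_ms = sqrt(0.0887 * 9.81 * 1742 / 1.435)
V_ms = sqrt(1056.303884) = 32.5008 m/s
V = 32.5008 * 3.6 = 117.0 km/h

117.0


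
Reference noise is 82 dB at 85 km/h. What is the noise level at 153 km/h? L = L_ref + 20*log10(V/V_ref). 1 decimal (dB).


V/V_ref = 153 / 85 = 1.8
log10(1.8) = 0.255273
20 * 0.255273 = 5.1055
L = 82 + 5.1055 = 87.1 dB

87.1


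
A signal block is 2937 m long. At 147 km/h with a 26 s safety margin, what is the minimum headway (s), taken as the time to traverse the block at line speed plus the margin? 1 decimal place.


V = 147 / 3.6 = 40.8333 m/s
Block traversal time = 2937 / 40.8333 = 71.9265 s
Headway = 71.9265 + 26
Headway = 97.9 s

97.9


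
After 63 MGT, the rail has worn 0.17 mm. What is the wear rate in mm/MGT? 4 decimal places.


Wear rate = total wear / cumulative tonnage
Rate = 0.17 / 63
Rate = 0.0027 mm/MGT

0.0027


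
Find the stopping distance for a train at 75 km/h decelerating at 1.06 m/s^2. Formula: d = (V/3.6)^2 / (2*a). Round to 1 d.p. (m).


Convert speed: V = 75 / 3.6 = 20.8333 m/s
V^2 = 434.0278
d = 434.0278 / (2 * 1.06)
d = 434.0278 / 2.12
d = 204.7 m

204.7


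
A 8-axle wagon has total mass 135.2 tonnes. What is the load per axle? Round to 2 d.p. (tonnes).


Load per axle = total weight / number of axles
Load = 135.2 / 8
Load = 16.90 tonnes

16.90


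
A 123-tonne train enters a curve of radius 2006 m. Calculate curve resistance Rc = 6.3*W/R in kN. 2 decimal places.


Rc = 6.3 * W / R
Rc = 6.3 * 123 / 2006
Rc = 774.9 / 2006
Rc = 0.39 kN

0.39


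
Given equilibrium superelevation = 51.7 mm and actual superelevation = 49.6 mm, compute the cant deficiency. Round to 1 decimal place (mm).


Cant deficiency = equilibrium cant - actual cant
CD = 51.7 - 49.6
CD = 2.1 mm

2.1


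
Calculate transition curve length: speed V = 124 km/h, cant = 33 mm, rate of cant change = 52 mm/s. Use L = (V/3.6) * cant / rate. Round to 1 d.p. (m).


Convert speed: V = 124 / 3.6 = 34.4444 m/s
L = 34.4444 * 33 / 52
L = 1136.6667 / 52
L = 21.9 m

21.9


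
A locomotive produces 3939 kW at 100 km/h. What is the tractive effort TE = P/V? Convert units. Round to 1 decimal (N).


Convert: P = 3939 kW = 3939000 W
V = 100 / 3.6 = 27.7778 m/s
TE = 3939000 / 27.7778
TE = 141804.0 N

141804.0


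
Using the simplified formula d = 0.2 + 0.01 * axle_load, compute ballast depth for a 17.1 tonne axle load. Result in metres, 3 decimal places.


d = 0.2 + 0.01 * 17.1
d = 0.2 + 0.171
d = 0.371 m

0.371


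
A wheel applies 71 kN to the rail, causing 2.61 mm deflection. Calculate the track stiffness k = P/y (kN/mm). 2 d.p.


Track stiffness k = P / y
k = 71 / 2.61
k = 27.20 kN/mm

27.20


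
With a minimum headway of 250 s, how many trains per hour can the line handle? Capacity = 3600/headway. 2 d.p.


Capacity = 3600 / headway
Capacity = 3600 / 250
Capacity = 14.40 trains/hour

14.40


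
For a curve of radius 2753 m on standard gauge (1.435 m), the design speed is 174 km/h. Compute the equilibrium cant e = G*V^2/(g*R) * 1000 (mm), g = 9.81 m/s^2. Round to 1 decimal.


Convert speed: V = 174 / 3.6 = 48.3333 m/s
Apply formula: e = 1.435 * 48.3333^2 / (9.81 * 2753)
e = 1.435 * 2336.1111 / 27006.93
e = 0.124128 m = 124.1 mm

124.1


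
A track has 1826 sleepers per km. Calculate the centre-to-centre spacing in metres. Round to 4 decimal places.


Spacing = 1000 m / number of sleepers
Spacing = 1000 / 1826
Spacing = 0.5476 m

0.5476


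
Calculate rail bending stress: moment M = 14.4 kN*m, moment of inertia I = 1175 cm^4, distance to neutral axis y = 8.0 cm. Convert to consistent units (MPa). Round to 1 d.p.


Convert units:
M = 14.4 kN*m = 14400000 N*mm
y = 8.0 cm = 80 mm
I = 1175 cm^4 = 11750000 mm^4
sigma = 14400000 * 80 / 11750000
sigma = 98.0 MPa

98.0


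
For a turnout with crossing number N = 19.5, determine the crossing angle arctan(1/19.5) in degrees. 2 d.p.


1/N = 1/19.5 = 0.051282
angle = arctan(0.051282) = 0.051237 rad
angle = 0.051237 * 180/pi = 2.94 degrees

2.94


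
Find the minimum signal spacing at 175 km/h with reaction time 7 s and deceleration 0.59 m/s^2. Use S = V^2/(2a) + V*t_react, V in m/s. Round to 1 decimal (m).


V = 175 / 3.6 = 48.6111 m/s
Braking distance = 48.6111^2 / (2*0.59) = 2002.5764 m
Sighting distance = 48.6111 * 7 = 340.2778 m
S = 2002.5764 + 340.2778 = 2342.9 m

2342.9


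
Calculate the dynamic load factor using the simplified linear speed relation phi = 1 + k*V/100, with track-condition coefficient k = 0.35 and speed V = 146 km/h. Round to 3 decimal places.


phi = 1 + k * V / 100
phi = 1 + 0.35 * 146 / 100
phi = 1 + 0.511
phi = 1.511

1.511


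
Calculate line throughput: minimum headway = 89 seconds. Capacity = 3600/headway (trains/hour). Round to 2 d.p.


Capacity = 3600 / headway
Capacity = 3600 / 89
Capacity = 40.45 trains/hour

40.45


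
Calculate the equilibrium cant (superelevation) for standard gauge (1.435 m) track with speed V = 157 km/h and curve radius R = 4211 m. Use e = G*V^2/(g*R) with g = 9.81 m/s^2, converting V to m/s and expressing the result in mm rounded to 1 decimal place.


Convert speed: V = 157 / 3.6 = 43.6111 m/s
Apply formula: e = 1.435 * 43.6111^2 / (9.81 * 4211)
e = 1.435 * 1901.929 / 41309.91
e = 0.066068 m = 66.1 mm

66.1


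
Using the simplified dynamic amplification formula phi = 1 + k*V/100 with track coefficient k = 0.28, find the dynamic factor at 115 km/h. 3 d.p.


phi = 1 + k * V / 100
phi = 1 + 0.28 * 115 / 100
phi = 1 + 0.322
phi = 1.322

1.322


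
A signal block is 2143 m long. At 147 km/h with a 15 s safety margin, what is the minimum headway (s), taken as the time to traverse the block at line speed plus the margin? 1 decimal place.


V = 147 / 3.6 = 40.8333 m/s
Block traversal time = 2143 / 40.8333 = 52.4816 s
Headway = 52.4816 + 15
Headway = 67.5 s

67.5


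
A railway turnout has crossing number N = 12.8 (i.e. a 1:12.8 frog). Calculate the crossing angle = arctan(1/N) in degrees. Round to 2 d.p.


1/N = 1/12.8 = 0.078125
angle = arctan(0.078125) = 0.077967 rad
angle = 0.077967 * 180/pi = 4.47 degrees

4.47


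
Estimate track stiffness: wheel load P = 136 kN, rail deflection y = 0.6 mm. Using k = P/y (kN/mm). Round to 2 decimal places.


Track stiffness k = P / y
k = 136 / 0.6
k = 226.67 kN/mm

226.67


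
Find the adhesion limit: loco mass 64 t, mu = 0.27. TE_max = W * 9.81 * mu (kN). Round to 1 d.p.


TE_max = W * g * mu
TE_max = 64 * 9.81 * 0.27
TE_max = 627.84 * 0.27
TE_max = 169.5 kN

169.5


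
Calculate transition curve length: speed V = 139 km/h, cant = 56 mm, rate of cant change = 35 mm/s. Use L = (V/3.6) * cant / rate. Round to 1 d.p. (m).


Convert speed: V = 139 / 3.6 = 38.6111 m/s
L = 38.6111 * 56 / 35
L = 2162.2222 / 35
L = 61.8 m

61.8


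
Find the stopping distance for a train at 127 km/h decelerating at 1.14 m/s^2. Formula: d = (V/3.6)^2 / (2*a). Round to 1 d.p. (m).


Convert speed: V = 127 / 3.6 = 35.2778 m/s
V^2 = 1244.5216
d = 1244.5216 / (2 * 1.14)
d = 1244.5216 / 2.28
d = 545.8 m

545.8


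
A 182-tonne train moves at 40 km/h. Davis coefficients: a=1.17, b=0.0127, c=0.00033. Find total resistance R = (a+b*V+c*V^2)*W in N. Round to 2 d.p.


b*V = 0.0127 * 40 = 0.508
c*V^2 = 0.00033 * 1600 = 0.528
R_per_t = 1.17 + 0.508 + 0.528 = 2.206 N/t
R_total = 2.206 * 182 = 401.49 N

401.49


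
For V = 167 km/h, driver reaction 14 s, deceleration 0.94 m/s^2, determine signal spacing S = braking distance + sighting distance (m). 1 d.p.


V = 167 / 3.6 = 46.3889 m/s
Braking distance = 46.3889^2 / (2*0.94) = 1144.6431 m
Sighting distance = 46.3889 * 14 = 649.4444 m
S = 1144.6431 + 649.4444 = 1794.1 m

1794.1


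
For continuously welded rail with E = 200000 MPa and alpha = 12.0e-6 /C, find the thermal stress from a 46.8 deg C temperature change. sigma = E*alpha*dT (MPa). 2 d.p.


sigma = E * alpha * dT
sigma = 200000 * 12.0e-6 * 46.8
sigma = 2.4 * 46.8
sigma = 112.32 MPa

112.32


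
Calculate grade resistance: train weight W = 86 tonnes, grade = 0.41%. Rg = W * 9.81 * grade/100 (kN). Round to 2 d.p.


Rg = W * 9.81 * grade / 100
Rg = 86 * 9.81 * 0.41 / 100
Rg = 843.66 * 0.0041
Rg = 3.46 kN

3.46


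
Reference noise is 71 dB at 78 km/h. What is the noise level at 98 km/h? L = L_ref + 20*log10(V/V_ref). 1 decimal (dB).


V/V_ref = 98 / 78 = 1.25641
log10(1.25641) = 0.099131
20 * 0.099131 = 1.9826
L = 71 + 1.9826 = 73.0 dB

73.0


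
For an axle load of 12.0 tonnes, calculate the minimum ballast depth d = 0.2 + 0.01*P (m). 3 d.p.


d = 0.2 + 0.01 * 12.0
d = 0.2 + 0.12
d = 0.320 m

0.320


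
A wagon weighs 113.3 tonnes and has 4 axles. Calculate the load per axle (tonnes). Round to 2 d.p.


Load per axle = total weight / number of axles
Load = 113.3 / 4
Load = 28.33 tonnes

28.33


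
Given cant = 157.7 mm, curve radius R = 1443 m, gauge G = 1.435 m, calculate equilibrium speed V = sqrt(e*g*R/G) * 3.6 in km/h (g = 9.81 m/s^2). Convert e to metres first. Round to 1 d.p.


Convert cant: e = 157.7 mm = 0.1577 m
V_ms = sqrt(0.1577 * 9.81 * 1443 / 1.435)
V_ms = sqrt(1555.661597) = 39.4419 m/s
V = 39.4419 * 3.6 = 142.0 km/h

142.0


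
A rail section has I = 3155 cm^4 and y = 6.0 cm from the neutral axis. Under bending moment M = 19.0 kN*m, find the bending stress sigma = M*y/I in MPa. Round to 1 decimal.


Convert units:
M = 19.0 kN*m = 19000000 N*mm
y = 6.0 cm = 60 mm
I = 3155 cm^4 = 31550000 mm^4
sigma = 19000000 * 60 / 31550000
sigma = 36.1 MPa

36.1


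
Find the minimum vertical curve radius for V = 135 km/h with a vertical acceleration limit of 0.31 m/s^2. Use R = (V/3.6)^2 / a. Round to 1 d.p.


Convert speed: V = 135 / 3.6 = 37.5 m/s
V^2 = 1406.25 m^2/s^2
R_v = 1406.25 / 0.31
R_v = 4536.3 m

4536.3


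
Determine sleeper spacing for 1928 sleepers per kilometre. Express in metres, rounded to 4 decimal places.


Spacing = 1000 m / number of sleepers
Spacing = 1000 / 1928
Spacing = 0.5187 m

0.5187


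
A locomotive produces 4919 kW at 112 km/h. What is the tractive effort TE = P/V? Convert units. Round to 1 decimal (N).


Convert: P = 4919 kW = 4919000 W
V = 112 / 3.6 = 31.1111 m/s
TE = 4919000 / 31.1111
TE = 158110.7 N

158110.7


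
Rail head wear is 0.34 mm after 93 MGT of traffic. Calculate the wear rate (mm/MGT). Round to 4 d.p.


Wear rate = total wear / cumulative tonnage
Rate = 0.34 / 93
Rate = 0.0037 mm/MGT

0.0037


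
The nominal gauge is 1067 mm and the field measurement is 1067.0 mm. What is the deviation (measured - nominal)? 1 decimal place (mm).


Deviation = measured - nominal
Deviation = 1067.0 - 1067
Deviation = 0.0 mm

0.0


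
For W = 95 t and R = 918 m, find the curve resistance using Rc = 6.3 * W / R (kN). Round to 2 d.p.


Rc = 6.3 * W / R
Rc = 6.3 * 95 / 918
Rc = 598.5 / 918
Rc = 0.65 kN

0.65


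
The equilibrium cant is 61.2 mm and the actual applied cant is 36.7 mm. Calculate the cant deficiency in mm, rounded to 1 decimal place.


Cant deficiency = equilibrium cant - actual cant
CD = 61.2 - 36.7
CD = 24.5 mm

24.5


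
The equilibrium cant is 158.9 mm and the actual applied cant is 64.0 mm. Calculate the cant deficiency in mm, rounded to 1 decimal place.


Cant deficiency = equilibrium cant - actual cant
CD = 158.9 - 64.0
CD = 94.9 mm

94.9


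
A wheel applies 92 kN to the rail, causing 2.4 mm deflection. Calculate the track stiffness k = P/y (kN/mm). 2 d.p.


Track stiffness k = P / y
k = 92 / 2.4
k = 38.33 kN/mm

38.33


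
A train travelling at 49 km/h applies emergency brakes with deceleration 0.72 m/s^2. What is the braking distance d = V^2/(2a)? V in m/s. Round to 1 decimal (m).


Convert speed: V = 49 / 3.6 = 13.6111 m/s
V^2 = 185.2623
d = 185.2623 / (2 * 0.72)
d = 185.2623 / 1.44
d = 128.7 m

128.7


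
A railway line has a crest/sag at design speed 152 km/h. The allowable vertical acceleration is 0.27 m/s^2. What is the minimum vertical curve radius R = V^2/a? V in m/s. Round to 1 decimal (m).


Convert speed: V = 152 / 3.6 = 42.2222 m/s
V^2 = 1782.716 m^2/s^2
R_v = 1782.716 / 0.27
R_v = 6602.7 m

6602.7


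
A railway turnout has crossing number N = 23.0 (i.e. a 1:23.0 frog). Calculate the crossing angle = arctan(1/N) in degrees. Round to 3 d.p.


1/N = 1/23.0 = 0.043478
angle = arctan(0.043478) = 0.043451 rad
angle = 0.043451 * 180/pi = 2.490 degrees

2.490


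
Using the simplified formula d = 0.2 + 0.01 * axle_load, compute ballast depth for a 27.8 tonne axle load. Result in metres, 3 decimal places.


d = 0.2 + 0.01 * 27.8
d = 0.2 + 0.278
d = 0.478 m

0.478


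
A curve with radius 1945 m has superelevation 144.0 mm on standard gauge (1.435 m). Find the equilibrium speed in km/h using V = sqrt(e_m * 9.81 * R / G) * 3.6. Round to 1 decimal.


Convert cant: e = 144.0 mm = 0.1440 m
V_ms = sqrt(0.1440 * 9.81 * 1945 / 1.435)
V_ms = sqrt(1914.69324) = 43.7572 m/s
V = 43.7572 * 3.6 = 157.5 km/h

157.5


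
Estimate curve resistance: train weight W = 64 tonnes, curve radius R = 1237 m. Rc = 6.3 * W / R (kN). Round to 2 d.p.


Rc = 6.3 * W / R
Rc = 6.3 * 64 / 1237
Rc = 403.2 / 1237
Rc = 0.33 kN

0.33


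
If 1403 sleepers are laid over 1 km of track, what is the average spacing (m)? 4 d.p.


Spacing = 1000 m / number of sleepers
Spacing = 1000 / 1403
Spacing = 0.7128 m

0.7128


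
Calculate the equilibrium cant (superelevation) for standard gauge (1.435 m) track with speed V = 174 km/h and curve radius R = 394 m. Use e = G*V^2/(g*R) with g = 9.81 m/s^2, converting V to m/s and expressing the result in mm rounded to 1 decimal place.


Convert speed: V = 174 / 3.6 = 48.3333 m/s
Apply formula: e = 1.435 * 48.3333^2 / (9.81 * 394)
e = 1.435 * 2336.1111 / 3865.14
e = 0.867322 m = 867.3 mm

867.3
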